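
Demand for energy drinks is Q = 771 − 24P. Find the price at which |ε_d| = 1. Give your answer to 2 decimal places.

For linear demand Q = a − bP, ε = −bP/(a − bP). |ε| = 1 when bP = a − bP, i.e. P = a/(2b).
P = 771/(2·24) = 771/48 = 16.0625.

16.06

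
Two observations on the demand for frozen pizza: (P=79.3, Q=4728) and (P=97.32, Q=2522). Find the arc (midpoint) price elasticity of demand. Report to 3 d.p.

-2.982

ΔQ = 2522 − 4728 = -2206; ΔP = 97.32 − 79.3 = 18.02.
Midpoints: P̄ = 88.31, Q̄ = 3625.0.
ε = (ΔQ/ΔP)(P̄/Q̄) = (-2206/18.02)(88.31/3625.0).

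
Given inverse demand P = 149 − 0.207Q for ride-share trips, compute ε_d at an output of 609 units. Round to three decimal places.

At Q = 609, P = 149 − 0.207(609) = 22.94.
dP/dQ = −0.207, so dQ/dP = 1/(−0.207) = -4.831.
ε = (dQ/dP)(P/Q) = (-4.831)(22.94/609).

-0.182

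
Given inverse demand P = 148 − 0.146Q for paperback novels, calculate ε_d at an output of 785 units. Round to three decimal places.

-0.291

At Q = 785, P = 148 − 0.146(785) = 33.39.
dP/dQ = −0.146, so dQ/dP = 1/(−0.146) = -6.849.
ε = (dQ/dP)(P/Q) = (-6.849)(33.39/785).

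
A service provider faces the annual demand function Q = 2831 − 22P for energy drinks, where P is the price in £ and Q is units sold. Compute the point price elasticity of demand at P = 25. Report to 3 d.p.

-0.241

At P = 25, Q = 2281.
dQ/dP = −22.
ε = (dQ/dP)(P/Q) = (-22)(25/2281).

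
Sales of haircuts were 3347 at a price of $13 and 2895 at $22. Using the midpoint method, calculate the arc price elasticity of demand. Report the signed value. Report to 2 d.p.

ΔQ = 2895 − 3347 = -452; ΔP = 22 − 13 = 9.
Midpoints: P̄ = 17.50, Q̄ = 3121.0.
ε = (ΔQ/ΔP)(P̄/Q̄) = (-452/9)(17.50/3121.0).

-0.28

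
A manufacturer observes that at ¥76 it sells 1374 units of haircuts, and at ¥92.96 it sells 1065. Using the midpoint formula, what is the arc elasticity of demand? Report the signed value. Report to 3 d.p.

ΔQ = 1065 − 1374 = -309; ΔP = 92.96 − 76 = 16.96.
Midpoints: P̄ = 84.48, Q̄ = 1219.5.
ε = (ΔQ/ΔP)(P̄/Q̄) = (-309/16.96)(84.48/1219.5).

-1.262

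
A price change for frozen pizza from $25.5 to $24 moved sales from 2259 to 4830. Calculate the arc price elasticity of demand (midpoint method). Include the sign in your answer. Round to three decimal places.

ΔQ = 4830 − 2259 = 2571; ΔP = 24 − 25.5 = -1.5.
Midpoints: P̄ = 24.75, Q̄ = 3544.5.
ε = (ΔQ/ΔP)(P̄/Q̄) = (2571/-1.5)(24.75/3544.5).

-11.968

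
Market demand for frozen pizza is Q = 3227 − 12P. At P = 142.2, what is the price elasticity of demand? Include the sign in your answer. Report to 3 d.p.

At P = 142.2, Q = 1520.600.
dQ/dP = −12.
ε = (dQ/dP)(P/Q) = (-12)(142.2/1520.600).

-1.122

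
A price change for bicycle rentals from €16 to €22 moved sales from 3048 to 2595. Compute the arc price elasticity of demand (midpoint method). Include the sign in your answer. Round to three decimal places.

-0.508

ΔQ = 2595 − 3048 = -453; ΔP = 22 − 16 = 6.
Midpoints: P̄ = 19.00, Q̄ = 2821.5.
ε = (ΔQ/ΔP)(P̄/Q̄) = (-453/6)(19.00/2821.5).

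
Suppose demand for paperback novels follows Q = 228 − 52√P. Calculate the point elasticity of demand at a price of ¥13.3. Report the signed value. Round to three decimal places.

-2.472

At P = 13.3, Q = 38.360.
dQ/dP = −52/(2√P) = -7.129.
ε = (dQ/dP)(P/Q) = (-7.129)(13.3/38.360).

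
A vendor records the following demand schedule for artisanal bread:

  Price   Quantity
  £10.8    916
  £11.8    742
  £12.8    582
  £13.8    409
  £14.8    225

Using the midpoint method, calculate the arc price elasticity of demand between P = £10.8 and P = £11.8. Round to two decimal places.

At P = 10.8, Q = 916; at P = 11.8, Q = 742.
ΔQ = -174, ΔP = 1.0. Midpoints: P̄ = 11.30, Q̄ = 829.0.
ε = (ΔQ/ΔP)(P̄/Q̄) = (-174/1.0)(11.30/829.0).

-2.37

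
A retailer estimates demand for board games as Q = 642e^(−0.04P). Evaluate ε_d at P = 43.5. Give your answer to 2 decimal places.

-1.74

At P = 43.5, Q = 112.684.
dQ/dP = −0.04·642e^(−0.04P) = −0.04Q = -4.507.
ε = (dQ/dP)(P/Q) = (-4.507)(43.5/112.684).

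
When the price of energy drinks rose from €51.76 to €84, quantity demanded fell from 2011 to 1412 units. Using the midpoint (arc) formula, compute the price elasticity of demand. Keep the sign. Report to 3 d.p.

ΔQ = 1412 − 2011 = -599; ΔP = 84 − 51.76 = 32.24.
Midpoints: P̄ = 67.88, Q̄ = 1711.5.
ε = (ΔQ/ΔP)(P̄/Q̄) = (-599/32.24)(67.88/1711.5).

-0.737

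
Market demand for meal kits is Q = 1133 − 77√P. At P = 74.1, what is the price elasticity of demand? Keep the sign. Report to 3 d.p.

At P = 74.1, Q = 470.174.
dQ/dP = −77/(2√P) = -4.473.
ε = (dQ/dP)(P/Q) = (-4.473)(74.1/470.174).

-0.705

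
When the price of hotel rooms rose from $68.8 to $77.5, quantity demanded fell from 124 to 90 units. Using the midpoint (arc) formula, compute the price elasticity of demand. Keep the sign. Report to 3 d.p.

-2.672

ΔQ = 90 − 124 = -34; ΔP = 77.5 − 68.8 = 8.7.
Midpoints: P̄ = 73.15, Q̄ = 107.0.
ε = (ΔQ/ΔP)(P̄/Q̄) = (-34/8.7)(73.15/107.0).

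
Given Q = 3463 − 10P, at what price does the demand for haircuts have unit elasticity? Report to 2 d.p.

For linear demand Q = a − bP, ε = −bP/(a − bP). |ε| = 1 when bP = a − bP, i.e. P = a/(2b).
P = 3463/(2·10) = 3463/20 = 173.1500.

173.15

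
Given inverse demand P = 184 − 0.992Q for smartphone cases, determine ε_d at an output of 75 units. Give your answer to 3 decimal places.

At Q = 75, P = 184 − 0.992(75) = 109.60.
dP/dQ = −0.992, so dQ/dP = 1/(−0.992) = -1.008.
ε = (dQ/dP)(P/Q) = (-1.008)(109.60/75).

-1.473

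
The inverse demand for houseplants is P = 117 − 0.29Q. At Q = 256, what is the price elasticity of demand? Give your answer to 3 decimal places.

-0.576

At Q = 256, P = 117 − 0.29(256) = 42.76.
dP/dQ = −0.29, so dQ/dP = 1/(−0.29) = -3.448.
ε = (dQ/dP)(P/Q) = (-3.448)(42.76/256).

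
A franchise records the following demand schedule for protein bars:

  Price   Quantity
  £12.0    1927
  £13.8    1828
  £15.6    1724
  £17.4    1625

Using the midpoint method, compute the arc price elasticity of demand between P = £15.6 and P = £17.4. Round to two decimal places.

-0.54

At P = 15.6, Q = 1724; at P = 17.4, Q = 1625.
ΔQ = -99, ΔP = 1.8. Midpoints: P̄ = 16.50, Q̄ = 1674.5.
ε = (ΔQ/ΔP)(P̄/Q̄) = (-99/1.8)(16.50/1674.5).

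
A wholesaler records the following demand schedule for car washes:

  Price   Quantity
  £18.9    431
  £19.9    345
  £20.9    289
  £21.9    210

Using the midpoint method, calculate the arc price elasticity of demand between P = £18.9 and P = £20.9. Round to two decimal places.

-3.92

At P = 18.9, Q = 431; at P = 20.9, Q = 289.
ΔQ = -142, ΔP = 2.0. Midpoints: P̄ = 19.90, Q̄ = 360.0.
ε = (ΔQ/ΔP)(P̄/Q̄) = (-142/2.0)(19.90/360.0).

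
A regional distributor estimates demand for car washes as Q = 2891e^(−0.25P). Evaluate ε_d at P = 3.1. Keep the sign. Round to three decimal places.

-0.775

At P = 3.1, Q = 1331.895.
dQ/dP = −0.25·2891e^(−0.25P) = −0.25Q = -332.974.
ε = (dQ/dP)(P/Q) = (-332.974)(3.1/1331.895).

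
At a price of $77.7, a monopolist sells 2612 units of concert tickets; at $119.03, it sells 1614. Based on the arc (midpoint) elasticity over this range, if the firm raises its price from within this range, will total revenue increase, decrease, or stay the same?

Arc ε = (-998/41.33)(98.37/2113.0) ≈ -1.124.
|ε| = 1.12 > 1, so demand is elastic. A price rise therefore reduces total revenue.

decrease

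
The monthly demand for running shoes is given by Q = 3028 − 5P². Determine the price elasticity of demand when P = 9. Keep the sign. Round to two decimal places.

-0.31

At P = 9, Q = 2623.
dQ/dP = −10P = -90.
ε = (dQ/dP)(P/Q) = (-90)(9/2623).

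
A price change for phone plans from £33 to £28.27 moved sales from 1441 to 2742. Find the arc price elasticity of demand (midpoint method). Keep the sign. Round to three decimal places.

-4.029

ΔQ = 2742 − 1441 = 1301; ΔP = 28.27 − 33 = -4.73.
Midpoints: P̄ = 30.63, Q̄ = 2091.5.
ε = (ΔQ/ΔP)(P̄/Q̄) = (1301/-4.73)(30.63/2091.5).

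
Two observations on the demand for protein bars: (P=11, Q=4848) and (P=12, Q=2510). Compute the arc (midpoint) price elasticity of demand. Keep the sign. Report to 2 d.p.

-7.31

ΔQ = 2510 − 4848 = -2338; ΔP = 12 − 11 = 1.
Midpoints: P̄ = 11.50, Q̄ = 3679.0.
ε = (ΔQ/ΔP)(P̄/Q̄) = (-2338/1)(11.50/3679.0).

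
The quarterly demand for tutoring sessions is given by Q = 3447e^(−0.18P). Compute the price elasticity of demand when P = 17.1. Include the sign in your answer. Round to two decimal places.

At P = 17.1, Q = 158.739.
dQ/dP = −0.18·3447e^(−0.18P) = −0.18Q = -28.573.
ε = (dQ/dP)(P/Q) = (-28.573)(17.1/158.739).

-3.08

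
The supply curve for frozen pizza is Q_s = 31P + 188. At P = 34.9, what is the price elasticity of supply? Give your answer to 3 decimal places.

0.852

At P = 34.9, Q_s = 1269.90.
dQ_s/dP = 31.
ε_s = (dQ_s/dP)(P/Q_s) = (31)(34.9/1269.90).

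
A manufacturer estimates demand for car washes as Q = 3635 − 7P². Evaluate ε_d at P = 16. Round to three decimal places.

-1.945

At P = 16, Q = 1843.
dQ/dP = −14P = -224.
ε = (dQ/dP)(P/Q) = (-224)(16/1843).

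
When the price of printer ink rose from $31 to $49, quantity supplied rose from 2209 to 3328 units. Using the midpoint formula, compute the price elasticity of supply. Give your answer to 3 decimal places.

0.898

ΔQ = 3328 − 2209 = 1119; ΔP = 49 − 31 = 18.
Midpoints: P̄ = 40.00, Q̄ = 2768.5.
ε_s = (ΔQ/ΔP)(P̄/Q̄) = (1119/18)(40.00/2768.5).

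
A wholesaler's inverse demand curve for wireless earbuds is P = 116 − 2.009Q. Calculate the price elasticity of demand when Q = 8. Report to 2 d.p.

-6.22

At Q = 8, P = 116 − 2.009(8) = 99.93.
dP/dQ = −2.009, so dQ/dP = 1/(−2.009) = -0.498.
ε = (dQ/dP)(P/Q) = (-0.498)(99.93/8).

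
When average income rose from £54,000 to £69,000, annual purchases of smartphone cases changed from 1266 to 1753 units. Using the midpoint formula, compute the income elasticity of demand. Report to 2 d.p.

1.32

ΔQ = 487, ΔI = 15000. Midpoints: Ī = 61,500, Q̄ = 1509.5.
ε_I = (ΔQ/ΔI)(Ī/Q̄) = (487/15000)(61500/1509.5).
ε_I > 0, so the good is normal.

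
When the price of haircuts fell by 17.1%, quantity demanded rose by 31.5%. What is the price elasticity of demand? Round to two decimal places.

ε = %ΔQ / %ΔP = (31.5)/(-17.1) = -1.842.

-1.84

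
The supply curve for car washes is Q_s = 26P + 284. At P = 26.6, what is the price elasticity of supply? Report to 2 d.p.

0.71

At P = 26.6, Q_s = 975.60.
dQ_s/dP = 26.
ε_s = (dQ_s/dP)(P/Q_s) = (26)(26.6/975.60).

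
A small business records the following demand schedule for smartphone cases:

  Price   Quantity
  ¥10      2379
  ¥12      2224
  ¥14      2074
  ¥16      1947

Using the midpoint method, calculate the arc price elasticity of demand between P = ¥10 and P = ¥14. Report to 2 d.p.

-0.41

At P = 10, Q = 2379; at P = 14, Q = 2074.
ΔQ = -305, ΔP = 4. Midpoints: P̄ = 12.00, Q̄ = 2226.5.
ε = (ΔQ/ΔP)(P̄/Q̄) = (-305/4)(12.00/2226.5).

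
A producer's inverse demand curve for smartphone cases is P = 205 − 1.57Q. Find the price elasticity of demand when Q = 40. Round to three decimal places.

-2.264

At Q = 40, P = 205 − 1.57(40) = 142.20.
dP/dQ = −1.57, so dQ/dP = 1/(−1.57) = -0.637.
ε = (dQ/dP)(P/Q) = (-0.637)(142.20/40).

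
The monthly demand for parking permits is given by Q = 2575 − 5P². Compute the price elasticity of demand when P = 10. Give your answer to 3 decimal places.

At P = 10, Q = 2075.
dQ/dP = −10P = -100.
ε = (dQ/dP)(P/Q) = (-100)(10/2075).

-0.482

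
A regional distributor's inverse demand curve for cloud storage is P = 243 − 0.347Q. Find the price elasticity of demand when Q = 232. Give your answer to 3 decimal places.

At Q = 232, P = 243 − 0.347(232) = 162.50.
dP/dQ = −0.347, so dQ/dP = 1/(−0.347) = -2.882.
ε = (dQ/dP)(P/Q) = (-2.882)(162.50/232).

-2.018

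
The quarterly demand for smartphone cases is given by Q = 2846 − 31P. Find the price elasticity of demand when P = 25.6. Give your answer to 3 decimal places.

At P = 25.6, Q = 2052.400.
dQ/dP = −31.
ε = (dQ/dP)(P/Q) = (-31)(25.6/2052.400).

-0.387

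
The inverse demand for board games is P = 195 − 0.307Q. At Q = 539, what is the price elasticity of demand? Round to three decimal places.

-0.178

At Q = 539, P = 195 − 0.307(539) = 29.53.
dP/dQ = −0.307, so dQ/dP = 1/(−0.307) = -3.257.
ε = (dQ/dP)(P/Q) = (-3.257)(29.53/539).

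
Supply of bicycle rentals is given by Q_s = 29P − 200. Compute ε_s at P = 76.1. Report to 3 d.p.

1.100

At P = 76.1, Q_s = 2006.90.
dQ_s/dP = 29.
ε_s = (dQ_s/dP)(P/Q_s) = (29)(76.1/2006.90).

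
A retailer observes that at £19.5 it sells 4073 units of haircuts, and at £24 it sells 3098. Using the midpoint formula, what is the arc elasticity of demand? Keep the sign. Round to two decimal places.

-1.31

ΔQ = 3098 − 4073 = -975; ΔP = 24 − 19.5 = 4.5.
Midpoints: P̄ = 21.75, Q̄ = 3585.5.
ε = (ΔQ/ΔP)(P̄/Q̄) = (-975/4.5)(21.75/3585.5).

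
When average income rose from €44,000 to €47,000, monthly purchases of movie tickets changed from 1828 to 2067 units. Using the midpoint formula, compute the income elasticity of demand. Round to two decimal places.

ΔQ = 239, ΔI = 3000. Midpoints: Ī = 45,500, Q̄ = 1947.5.
ε_I = (ΔQ/ΔI)(Ī/Q̄) = (239/3000)(45500/1947.5).
ε_I > 0, so the good is normal.

1.86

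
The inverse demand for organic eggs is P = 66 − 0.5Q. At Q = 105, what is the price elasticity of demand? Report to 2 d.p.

At Q = 105, P = 66 − 0.5(105) = 13.50.
dP/dQ = −0.5, so dQ/dP = 1/(−0.5) = -2.000.
ε = (dQ/dP)(P/Q) = (-2.000)(13.50/105).

-0.26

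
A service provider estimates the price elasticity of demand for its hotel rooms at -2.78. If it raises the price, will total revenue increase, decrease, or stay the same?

|ε| = 2.78 > 1, so demand is elastic. A price rise therefore reduces total revenue.

decrease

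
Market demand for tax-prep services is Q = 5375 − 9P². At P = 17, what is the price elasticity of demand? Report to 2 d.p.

At P = 17, Q = 2774.
dQ/dP = −18P = -306.
ε = (dQ/dP)(P/Q) = (-306)(17/2774).
|ε| > 1, so demand is elastic at this price.

-1.88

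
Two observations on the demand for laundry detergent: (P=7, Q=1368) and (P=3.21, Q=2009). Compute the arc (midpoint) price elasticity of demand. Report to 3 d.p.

-0.511

ΔQ = 2009 − 1368 = 641; ΔP = 3.21 − 7 = -3.79.
Midpoints: P̄ = 5.11, Q̄ = 1688.5.
ε = (ΔQ/ΔP)(P̄/Q̄) = (641/-3.79)(5.11/1688.5).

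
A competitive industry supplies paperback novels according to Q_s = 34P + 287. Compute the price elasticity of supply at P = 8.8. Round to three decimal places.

0.510

At P = 8.8, Q_s = 586.20.
dQ_s/dP = 34.
ε_s = (dQ_s/dP)(P/Q_s) = (34)(8.8/586.20).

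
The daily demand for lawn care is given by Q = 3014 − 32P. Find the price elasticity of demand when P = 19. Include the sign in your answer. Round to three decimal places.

At P = 19, Q = 2406.
dQ/dP = −32.
ε = (dQ/dP)(P/Q) = (-32)(19/2406).

-0.253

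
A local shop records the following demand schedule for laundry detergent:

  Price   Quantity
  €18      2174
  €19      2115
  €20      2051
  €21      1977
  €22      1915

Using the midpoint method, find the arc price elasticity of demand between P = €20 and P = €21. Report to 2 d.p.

-0.75

At P = 20, Q = 2051; at P = 21, Q = 1977.
ΔQ = -74, ΔP = 1. Midpoints: P̄ = 20.50, Q̄ = 2014.0.
ε = (ΔQ/ΔP)(P̄/Q̄) = (-74/1)(20.50/2014.0).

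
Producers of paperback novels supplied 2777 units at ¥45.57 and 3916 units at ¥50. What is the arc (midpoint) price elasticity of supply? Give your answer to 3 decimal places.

ΔQ = 3916 − 2777 = 1139; ΔP = 50 − 45.57 = 4.43.
Midpoints: P̄ = 47.78, Q̄ = 3346.5.
ε_s = (ΔQ/ΔP)(P̄/Q̄) = (1139/4.43)(47.78/3346.5).

3.671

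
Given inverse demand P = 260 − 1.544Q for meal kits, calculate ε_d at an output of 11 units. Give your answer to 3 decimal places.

-14.309

At Q = 11, P = 260 − 1.544(11) = 243.02.
dP/dQ = −1.544, so dQ/dP = 1/(−1.544) = -0.648.
ε = (dQ/dP)(P/Q) = (-0.648)(243.02/11).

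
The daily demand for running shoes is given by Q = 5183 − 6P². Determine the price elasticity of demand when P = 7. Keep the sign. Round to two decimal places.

At P = 7, Q = 4889.
dQ/dP = −12P = -84.
ε = (dQ/dP)(P/Q) = (-84)(7/4889).

-0.12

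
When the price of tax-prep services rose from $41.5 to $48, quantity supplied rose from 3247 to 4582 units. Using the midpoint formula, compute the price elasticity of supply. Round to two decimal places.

ΔQ = 4582 − 3247 = 1335; ΔP = 48 − 41.5 = 6.5.
Midpoints: P̄ = 44.75, Q̄ = 3914.5.
ε_s = (ΔQ/ΔP)(P̄/Q̄) = (1335/6.5)(44.75/3914.5).

2.35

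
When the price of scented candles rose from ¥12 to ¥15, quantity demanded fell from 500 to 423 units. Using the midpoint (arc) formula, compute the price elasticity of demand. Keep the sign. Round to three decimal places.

ΔQ = 423 − 500 = -77; ΔP = 15 − 12 = 3.
Midpoints: P̄ = 13.50, Q̄ = 461.5.
ε = (ΔQ/ΔP)(P̄/Q̄) = (-77/3)(13.50/461.5).

-0.751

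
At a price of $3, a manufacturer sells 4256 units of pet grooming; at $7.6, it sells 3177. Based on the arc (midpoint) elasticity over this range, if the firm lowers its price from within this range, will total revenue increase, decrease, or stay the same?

Arc ε = (-1079/4.6)(5.30/3716.5) ≈ -0.335.
|ε| = 0.33 < 1, so demand is inelastic. A price cut therefore reduces total revenue.

decrease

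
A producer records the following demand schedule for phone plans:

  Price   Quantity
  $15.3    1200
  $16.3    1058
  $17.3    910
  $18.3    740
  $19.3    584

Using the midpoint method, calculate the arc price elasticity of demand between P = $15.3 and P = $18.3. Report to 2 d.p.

-2.66

At P = 15.3, Q = 1200; at P = 18.3, Q = 740.
ΔQ = -460, ΔP = 3.0. Midpoints: P̄ = 16.80, Q̄ = 970.0.
ε = (ΔQ/ΔP)(P̄/Q̄) = (-460/3.0)(16.80/970.0).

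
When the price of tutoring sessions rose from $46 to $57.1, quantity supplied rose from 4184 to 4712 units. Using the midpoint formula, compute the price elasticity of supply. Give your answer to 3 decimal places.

ΔQ = 4712 − 4184 = 528; ΔP = 57.1 − 46 = 11.1.
Midpoints: P̄ = 51.55, Q̄ = 4448.0.
ε_s = (ΔQ/ΔP)(P̄/Q̄) = (528/11.1)(51.55/4448.0).

0.551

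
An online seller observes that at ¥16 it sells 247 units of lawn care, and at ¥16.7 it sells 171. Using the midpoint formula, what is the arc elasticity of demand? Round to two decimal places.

-8.49

ΔQ = 171 − 247 = -76; ΔP = 16.7 − 16 = 0.7.
Midpoints: P̄ = 16.35, Q̄ = 209.0.
ε = (ΔQ/ΔP)(P̄/Q̄) = (-76/0.7)(16.35/209.0).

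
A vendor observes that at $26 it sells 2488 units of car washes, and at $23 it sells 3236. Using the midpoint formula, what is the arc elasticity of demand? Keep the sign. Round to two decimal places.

-2.13

ΔQ = 3236 − 2488 = 748; ΔP = 23 − 26 = -3.
Midpoints: P̄ = 24.50, Q̄ = 2862.0.
ε = (ΔQ/ΔP)(P̄/Q̄) = (748/-3)(24.50/2862.0).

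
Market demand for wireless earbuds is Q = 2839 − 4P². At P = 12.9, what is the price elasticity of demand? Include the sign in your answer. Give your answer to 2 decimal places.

At P = 12.9, Q = 2173.360.
dQ/dP = −8P = -103.200.
ε = (dQ/dP)(P/Q) = (-103.200)(12.9/2173.360).

-0.61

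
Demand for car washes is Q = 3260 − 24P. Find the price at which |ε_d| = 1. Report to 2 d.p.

67.92

For linear demand Q = a − bP, ε = −bP/(a − bP). |ε| = 1 when bP = a − bP, i.e. P = a/(2b).
P = 3260/(2·24) = 3260/48 = 67.9167.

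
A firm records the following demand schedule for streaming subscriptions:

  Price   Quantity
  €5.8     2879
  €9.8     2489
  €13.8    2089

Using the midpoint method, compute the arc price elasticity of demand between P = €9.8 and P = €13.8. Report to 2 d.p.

-0.52

At P = 9.8, Q = 2489; at P = 13.8, Q = 2089.
ΔQ = -400, ΔP = 4.0. Midpoints: P̄ = 11.80, Q̄ = 2289.0.
ε = (ΔQ/ΔP)(P̄/Q̄) = (-400/4.0)(11.80/2289.0).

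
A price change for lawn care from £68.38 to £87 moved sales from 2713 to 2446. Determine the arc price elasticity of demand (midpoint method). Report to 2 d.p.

-0.43

ΔQ = 2446 − 2713 = -267; ΔP = 87 − 68.38 = 18.62.
Midpoints: P̄ = 77.69, Q̄ = 2579.5.
ε = (ΔQ/ΔP)(P̄/Q̄) = (-267/18.62)(77.69/2579.5).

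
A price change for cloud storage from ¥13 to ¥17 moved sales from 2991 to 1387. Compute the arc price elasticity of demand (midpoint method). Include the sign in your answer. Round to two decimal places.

-2.75

ΔQ = 1387 − 2991 = -1604; ΔP = 17 − 13 = 4.
Midpoints: P̄ = 15.00, Q̄ = 2189.0.
ε = (ΔQ/ΔP)(P̄/Q̄) = (-1604/4)(15.00/2189.0).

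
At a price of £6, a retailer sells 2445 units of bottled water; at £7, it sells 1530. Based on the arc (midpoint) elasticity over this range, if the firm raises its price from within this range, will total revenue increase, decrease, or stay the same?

decrease

Arc ε = (-915/1)(6.50/1987.5) ≈ -2.992.
|ε| = 2.99 > 1, so demand is elastic. A price rise therefore reduces total revenue.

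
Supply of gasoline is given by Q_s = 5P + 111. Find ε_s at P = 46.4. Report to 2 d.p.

At P = 46.4, Q_s = 343.
dQ_s/dP = 5.
ε_s = (dQ_s/dP)(P/Q_s) = (5)(46.4/343).

0.68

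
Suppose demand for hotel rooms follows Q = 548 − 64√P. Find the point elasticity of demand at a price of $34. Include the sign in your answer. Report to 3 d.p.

At P = 34, Q = 174.819.
dQ/dP = −64/(2√P) = -5.488.
ε = (dQ/dP)(P/Q) = (-5.488)(34/174.819).

-1.067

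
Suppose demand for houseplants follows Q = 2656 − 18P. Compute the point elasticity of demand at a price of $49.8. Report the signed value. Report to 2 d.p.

-0.51

At P = 49.8, Q = 1759.600.
dQ/dP = −18.
ε = (dQ/dP)(P/Q) = (-18)(49.8/1759.600).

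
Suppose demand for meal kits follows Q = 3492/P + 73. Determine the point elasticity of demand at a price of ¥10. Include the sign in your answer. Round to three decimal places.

At P = 10, Q = 422.200.
dQ/dP = −3492/P² = -34.920.
ε = (dQ/dP)(P/Q) = (-34.920)(10/422.200).
|ε| < 1, so demand is inelastic at this price.

-0.827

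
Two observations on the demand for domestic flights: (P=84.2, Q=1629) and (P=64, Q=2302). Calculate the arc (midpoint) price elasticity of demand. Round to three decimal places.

ΔQ = 2302 − 1629 = 673; ΔP = 64 − 84.2 = -20.2.
Midpoints: P̄ = 74.10, Q̄ = 1965.5.
ε = (ΔQ/ΔP)(P̄/Q̄) = (673/-20.2)(74.10/1965.5).

-1.256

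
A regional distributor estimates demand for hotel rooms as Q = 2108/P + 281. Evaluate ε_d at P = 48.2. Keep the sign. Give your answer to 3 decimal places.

At P = 48.2, Q = 324.734.
dQ/dP = −2108/P² = -0.907.
ε = (dQ/dP)(P/Q) = (-0.907)(48.2/324.734).
|ε| < 1, so demand is inelastic at this price.

-0.135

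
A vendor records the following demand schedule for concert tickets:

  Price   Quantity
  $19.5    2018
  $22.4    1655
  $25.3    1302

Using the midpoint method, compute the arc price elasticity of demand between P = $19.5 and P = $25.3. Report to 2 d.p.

At P = 19.5, Q = 2018; at P = 25.3, Q = 1302.
ΔQ = -716, ΔP = 5.8. Midpoints: P̄ = 22.40, Q̄ = 1660.0.
ε = (ΔQ/ΔP)(P̄/Q̄) = (-716/5.8)(22.40/1660.0).

-1.67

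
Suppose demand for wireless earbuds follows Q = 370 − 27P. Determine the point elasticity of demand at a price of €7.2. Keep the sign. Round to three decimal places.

-1.107

At P = 7.2, Q = 175.600.
dQ/dP = −27.
ε = (dQ/dP)(P/Q) = (-27)(7.2/175.600).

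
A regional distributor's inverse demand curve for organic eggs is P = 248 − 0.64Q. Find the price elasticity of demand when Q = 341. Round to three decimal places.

At Q = 341, P = 248 − 0.64(341) = 29.76.
dP/dQ = −0.64, so dQ/dP = 1/(−0.64) = -1.562.
ε = (dQ/dP)(P/Q) = (-1.562)(29.76/341).

-0.136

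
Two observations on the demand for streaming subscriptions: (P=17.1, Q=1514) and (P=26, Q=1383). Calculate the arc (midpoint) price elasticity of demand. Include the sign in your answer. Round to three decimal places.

ΔQ = 1383 − 1514 = -131; ΔP = 26 − 17.1 = 8.9.
Midpoints: P̄ = 21.55, Q̄ = 1448.5.
ε = (ΔQ/ΔP)(P̄/Q̄) = (-131/8.9)(21.55/1448.5).

-0.219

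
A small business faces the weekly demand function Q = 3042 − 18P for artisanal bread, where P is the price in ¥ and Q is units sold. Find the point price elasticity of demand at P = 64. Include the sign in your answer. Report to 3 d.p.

At P = 64, Q = 1890.
dQ/dP = −18.
ε = (dQ/dP)(P/Q) = (-18)(64/1890).
|ε| < 1, so demand is inelastic at this price.

-0.610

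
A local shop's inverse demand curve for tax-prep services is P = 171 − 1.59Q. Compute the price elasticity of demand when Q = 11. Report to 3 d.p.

At Q = 11, P = 171 − 1.59(11) = 153.51.
dP/dQ = −1.59, so dQ/dP = 1/(−1.59) = -0.629.
ε = (dQ/dP)(P/Q) = (-0.629)(153.51/11).

-8.777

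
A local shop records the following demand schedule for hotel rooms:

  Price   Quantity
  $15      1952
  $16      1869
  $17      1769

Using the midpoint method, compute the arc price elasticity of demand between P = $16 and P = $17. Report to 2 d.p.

At P = 16, Q = 1869; at P = 17, Q = 1769.
ΔQ = -100, ΔP = 1. Midpoints: P̄ = 16.50, Q̄ = 1819.0.
ε = (ΔQ/ΔP)(P̄/Q̄) = (-100/1)(16.50/1819.0).

-0.91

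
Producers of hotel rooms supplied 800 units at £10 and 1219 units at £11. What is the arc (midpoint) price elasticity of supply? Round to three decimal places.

ΔQ = 1219 − 800 = 419; ΔP = 11 − 10 = 1.
Midpoints: P̄ = 10.50, Q̄ = 1009.5.
ε_s = (ΔQ/ΔP)(P̄/Q̄) = (419/1)(10.50/1009.5).

4.358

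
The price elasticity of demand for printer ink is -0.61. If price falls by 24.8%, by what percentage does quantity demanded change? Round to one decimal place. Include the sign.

%ΔQ ≈ ε × %ΔP = (-0.61)(-24.8%) = 15.13%.

15.1%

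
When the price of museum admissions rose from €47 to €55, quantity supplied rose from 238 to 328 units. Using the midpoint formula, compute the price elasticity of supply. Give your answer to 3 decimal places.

2.027

ΔQ = 328 − 238 = 90; ΔP = 55 − 47 = 8.
Midpoints: P̄ = 51.00, Q̄ = 283.0.
ε_s = (ΔQ/ΔP)(P̄/Q̄) = (90/8)(51.00/283.0).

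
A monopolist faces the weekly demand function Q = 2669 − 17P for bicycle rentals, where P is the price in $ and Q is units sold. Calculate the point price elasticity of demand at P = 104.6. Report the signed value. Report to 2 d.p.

At P = 104.6, Q = 890.800.
dQ/dP = −17.
ε = (dQ/dP)(P/Q) = (-17)(104.6/890.800).
|ε| > 1, so demand is elastic at this price.

-2.00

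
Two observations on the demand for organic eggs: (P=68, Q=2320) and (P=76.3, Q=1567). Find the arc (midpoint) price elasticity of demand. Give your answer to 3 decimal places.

-3.368

ΔQ = 1567 − 2320 = -753; ΔP = 76.3 − 68 = 8.3.
Midpoints: P̄ = 72.15, Q̄ = 1943.5.
ε = (ΔQ/ΔP)(P̄/Q̄) = (-753/8.3)(72.15/1943.5).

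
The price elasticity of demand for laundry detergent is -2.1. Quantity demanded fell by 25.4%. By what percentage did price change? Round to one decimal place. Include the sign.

12.1%

%ΔP ≈ %ΔQ / ε = (-25.4%)/(-2.1) = 12.10%.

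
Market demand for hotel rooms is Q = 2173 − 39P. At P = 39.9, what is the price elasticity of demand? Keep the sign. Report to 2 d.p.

At P = 39.9, Q = 616.900.
dQ/dP = −39.
ε = (dQ/dP)(P/Q) = (-39)(39.9/616.900).
|ε| > 1, so demand is elastic at this price.

-2.52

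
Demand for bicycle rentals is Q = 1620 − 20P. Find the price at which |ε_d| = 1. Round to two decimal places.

40.50

For linear demand Q = a − bP, ε = −bP/(a − bP). |ε| = 1 when bP = a − bP, i.e. P = a/(2b).
P = 1620/(2·20) = 1620/40 = 40.5000.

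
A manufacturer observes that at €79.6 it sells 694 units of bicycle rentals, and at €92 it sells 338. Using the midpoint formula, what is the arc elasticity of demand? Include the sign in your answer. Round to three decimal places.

-4.774

ΔQ = 338 − 694 = -356; ΔP = 92 − 79.6 = 12.4.
Midpoints: P̄ = 85.80, Q̄ = 516.0.
ε = (ΔQ/ΔP)(P̄/Q̄) = (-356/12.4)(85.80/516.0).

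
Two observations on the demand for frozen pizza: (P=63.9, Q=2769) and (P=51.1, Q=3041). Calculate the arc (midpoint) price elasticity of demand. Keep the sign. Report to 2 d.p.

-0.42

ΔQ = 3041 − 2769 = 272; ΔP = 51.1 − 63.9 = -12.8.
Midpoints: P̄ = 57.50, Q̄ = 2905.0.
ε = (ΔQ/ΔP)(P̄/Q̄) = (272/-12.8)(57.50/2905.0).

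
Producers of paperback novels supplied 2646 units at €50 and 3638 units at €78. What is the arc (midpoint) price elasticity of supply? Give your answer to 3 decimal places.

ΔQ = 3638 − 2646 = 992; ΔP = 78 − 50 = 28.
Midpoints: P̄ = 64.00, Q̄ = 3142.0.
ε_s = (ΔQ/ΔP)(P̄/Q̄) = (992/28)(64.00/3142.0).

0.722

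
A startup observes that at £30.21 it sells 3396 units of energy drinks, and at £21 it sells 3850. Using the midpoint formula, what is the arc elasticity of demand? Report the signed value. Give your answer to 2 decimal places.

-0.35

ΔQ = 3850 − 3396 = 454; ΔP = 21 − 30.21 = -9.21.
Midpoints: P̄ = 25.61, Q̄ = 3623.0.
ε = (ΔQ/ΔP)(P̄/Q̄) = (454/-9.21)(25.61/3623.0).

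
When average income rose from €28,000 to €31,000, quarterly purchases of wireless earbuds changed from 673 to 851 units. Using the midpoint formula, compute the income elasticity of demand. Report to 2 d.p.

2.30

ΔQ = 178, ΔI = 3000. Midpoints: Ī = 29,500, Q̄ = 762.0.
ε_I = (ΔQ/ΔI)(Ī/Q̄) = (178/3000)(29500/762.0).
ε_I > 0, so the good is normal.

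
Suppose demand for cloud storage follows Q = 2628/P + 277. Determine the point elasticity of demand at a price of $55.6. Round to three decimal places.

At P = 55.6, Q = 324.266.
dQ/dP = −2628/P² = -0.850.
ε = (dQ/dP)(P/Q) = (-0.850)(55.6/324.266).
|ε| < 1, so demand is inelastic at this price.

-0.146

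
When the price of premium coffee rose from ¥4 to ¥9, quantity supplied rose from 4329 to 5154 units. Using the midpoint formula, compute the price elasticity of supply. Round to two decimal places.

0.23

ΔQ = 5154 − 4329 = 825; ΔP = 9 − 4 = 5.
Midpoints: P̄ = 6.50, Q̄ = 4741.5.
ε_s = (ΔQ/ΔP)(P̄/Q̄) = (825/5)(6.50/4741.5).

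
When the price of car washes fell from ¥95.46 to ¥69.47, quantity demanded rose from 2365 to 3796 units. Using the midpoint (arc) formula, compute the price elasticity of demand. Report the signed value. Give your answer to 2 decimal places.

ΔQ = 3796 − 2365 = 1431; ΔP = 69.47 − 95.46 = -25.99.
Midpoints: P̄ = 82.47, Q̄ = 3080.5.
ε = (ΔQ/ΔP)(P̄/Q̄) = (1431/-25.99)(82.47/3080.5).

-1.47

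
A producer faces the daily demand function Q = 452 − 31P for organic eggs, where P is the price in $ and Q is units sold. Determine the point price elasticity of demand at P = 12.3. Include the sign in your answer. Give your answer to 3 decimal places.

At P = 12.3, Q = 70.700.
dQ/dP = −31.
ε = (dQ/dP)(P/Q) = (-31)(12.3/70.700).

-5.393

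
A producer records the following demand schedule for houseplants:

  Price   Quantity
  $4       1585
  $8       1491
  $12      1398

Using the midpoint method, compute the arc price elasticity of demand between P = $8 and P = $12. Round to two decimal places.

At P = 8, Q = 1491; at P = 12, Q = 1398.
ΔQ = -93, ΔP = 4. Midpoints: P̄ = 10.00, Q̄ = 1444.5.
ε = (ΔQ/ΔP)(P̄/Q̄) = (-93/4)(10.00/1444.5).

-0.16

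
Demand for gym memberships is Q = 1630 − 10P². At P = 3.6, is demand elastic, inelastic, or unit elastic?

Q = 1500.400, dQ/dP = -72.
ε = (dQ/dP)(P/Q) ≈ -0.173.
|ε| = 0.17 < 1.

inelastic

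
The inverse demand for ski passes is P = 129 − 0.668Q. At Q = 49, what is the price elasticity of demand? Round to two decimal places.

At Q = 49, P = 129 − 0.668(49) = 96.27.
dP/dQ = −0.668, so dQ/dP = 1/(−0.668) = -1.497.
ε = (dQ/dP)(P/Q) = (-1.497)(96.27/49).

-2.94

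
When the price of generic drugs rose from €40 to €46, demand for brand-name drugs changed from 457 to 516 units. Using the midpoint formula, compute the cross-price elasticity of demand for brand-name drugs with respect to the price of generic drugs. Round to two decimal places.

ΔQ_x = 516 − 457 = 59; ΔP_y = 46 − 40 = 6.
Midpoints: P̄_y = 43.00, Q̄_x = 486.5.
ε_xy = (ΔQ_x/ΔP_y)(P̄_y/Q̄_x) = (59/6)(43.00/486.5).

0.87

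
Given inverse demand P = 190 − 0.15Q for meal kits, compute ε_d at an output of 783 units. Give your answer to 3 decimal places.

At Q = 783, P = 190 − 0.15(783) = 72.55.
dP/dQ = −0.15, so dQ/dP = 1/(−0.15) = -6.667.
ε = (dQ/dP)(P/Q) = (-6.667)(72.55/783).

-0.618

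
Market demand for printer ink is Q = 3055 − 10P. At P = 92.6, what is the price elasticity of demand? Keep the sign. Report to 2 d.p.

At P = 92.6, Q = 2129.
dQ/dP = −10.
ε = (dQ/dP)(P/Q) = (-10)(92.6/2129).

-0.43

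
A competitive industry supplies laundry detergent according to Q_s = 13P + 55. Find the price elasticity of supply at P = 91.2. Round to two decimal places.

0.96

At P = 91.2, Q_s = 1240.60.
dQ_s/dP = 13.
ε_s = (dQ_s/dP)(P/Q_s) = (13)(91.2/1240.60).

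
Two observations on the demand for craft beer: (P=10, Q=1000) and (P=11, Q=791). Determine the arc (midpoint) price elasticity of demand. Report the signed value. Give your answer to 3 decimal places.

-2.451

ΔQ = 791 − 1000 = -209; ΔP = 11 − 10 = 1.
Midpoints: P̄ = 10.50, Q̄ = 895.5.
ε = (ΔQ/ΔP)(P̄/Q̄) = (-209/1)(10.50/895.5).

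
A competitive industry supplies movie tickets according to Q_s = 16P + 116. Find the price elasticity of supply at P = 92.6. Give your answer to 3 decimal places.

0.927

At P = 92.6, Q_s = 1597.60.
dQ_s/dP = 16.
ε_s = (dQ_s/dP)(P/Q_s) = (16)(92.6/1597.60).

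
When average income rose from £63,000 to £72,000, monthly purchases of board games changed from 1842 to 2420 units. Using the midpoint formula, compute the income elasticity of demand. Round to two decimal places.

2.03

ΔQ = 578, ΔI = 9000. Midpoints: Ī = 67,500, Q̄ = 2131.0.
ε_I = (ΔQ/ΔI)(Ī/Q̄) = (578/9000)(67500/2131.0).
ε_I > 0, so the good is normal.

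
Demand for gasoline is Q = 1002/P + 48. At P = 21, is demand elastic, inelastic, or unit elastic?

inelastic

Q = 95.714, dQ/dP = -2.272.
ε = (dQ/dP)(P/Q) ≈ -0.499.
|ε| = 0.50 < 1.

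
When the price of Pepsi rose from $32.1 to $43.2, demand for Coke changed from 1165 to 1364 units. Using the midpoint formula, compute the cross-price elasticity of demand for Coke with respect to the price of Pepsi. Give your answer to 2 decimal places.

ΔQ_x = 1364 − 1165 = 199; ΔP_y = 43.2 − 32.1 = 11.1.
Midpoints: P̄_y = 37.65, Q̄_x = 1264.5.
ε_xy = (ΔQ_x/ΔP_y)(P̄_y/Q̄_x) = (199/11.1)(37.65/1264.5).

0.53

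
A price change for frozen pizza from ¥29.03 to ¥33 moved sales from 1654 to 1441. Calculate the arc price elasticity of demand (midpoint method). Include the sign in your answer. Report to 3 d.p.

ΔQ = 1441 − 1654 = -213; ΔP = 33 − 29.03 = 3.97.
Midpoints: P̄ = 31.02, Q̄ = 1547.5.
ε = (ΔQ/ΔP)(P̄/Q̄) = (-213/3.97)(31.02/1547.5).

-1.075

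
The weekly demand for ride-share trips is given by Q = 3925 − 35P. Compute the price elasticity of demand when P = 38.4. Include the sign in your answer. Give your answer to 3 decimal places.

-0.521

At P = 38.4, Q = 2581.
dQ/dP = −35.
ε = (dQ/dP)(P/Q) = (-35)(38.4/2581).
|ε| < 1, so demand is inelastic at this price.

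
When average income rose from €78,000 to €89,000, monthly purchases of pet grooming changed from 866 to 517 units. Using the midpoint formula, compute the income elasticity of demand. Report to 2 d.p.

ΔQ = -349, ΔI = 11000. Midpoints: Ī = 83,500, Q̄ = 691.5.
ε_I = (ΔQ/ΔI)(Ī/Q̄) = (-349/11000)(83500/691.5).

-3.83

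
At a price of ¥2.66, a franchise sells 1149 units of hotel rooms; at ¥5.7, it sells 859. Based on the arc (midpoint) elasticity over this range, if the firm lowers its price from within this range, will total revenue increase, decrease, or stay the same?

decrease

Arc ε = (-290/3.04)(4.18/1004.0) ≈ -0.397.
|ε| = 0.40 < 1, so demand is inelastic. A price cut therefore reduces total revenue.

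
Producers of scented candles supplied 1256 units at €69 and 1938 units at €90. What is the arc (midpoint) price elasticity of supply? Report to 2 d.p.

1.62

ΔQ = 1938 − 1256 = 682; ΔP = 90 − 69 = 21.
Midpoints: P̄ = 79.50, Q̄ = 1597.0.
ε_s = (ΔQ/ΔP)(P̄/Q̄) = (682/21)(79.50/1597.0).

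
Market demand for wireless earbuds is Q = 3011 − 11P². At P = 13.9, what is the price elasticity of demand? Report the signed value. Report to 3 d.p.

At P = 13.9, Q = 885.690.
dQ/dP = −22P = -305.800.
ε = (dQ/dP)(P/Q) = (-305.800)(13.9/885.690).
|ε| > 1, so demand is elastic at this price.

-4.799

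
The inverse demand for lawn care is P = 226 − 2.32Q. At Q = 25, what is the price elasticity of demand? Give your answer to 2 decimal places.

-2.90

At Q = 25, P = 226 − 2.32(25) = 168.00.
dP/dQ = −2.32, so dQ/dP = 1/(−2.32) = -0.431.
ε = (dQ/dP)(P/Q) = (-0.431)(168.00/25).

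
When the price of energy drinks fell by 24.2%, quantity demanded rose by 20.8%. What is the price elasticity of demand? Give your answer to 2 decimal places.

-0.86

ε = %ΔQ / %ΔP = (20.8)/(-24.2) = -0.860.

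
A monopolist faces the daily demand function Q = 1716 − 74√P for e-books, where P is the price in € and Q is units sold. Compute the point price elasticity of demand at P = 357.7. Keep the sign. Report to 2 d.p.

At P = 357.7, Q = 316.441.
dQ/dP = −74/(2√P) = -1.956.
ε = (dQ/dP)(P/Q) = (-1.956)(357.7/316.441).
|ε| > 1, so demand is elastic at this price.

-2.21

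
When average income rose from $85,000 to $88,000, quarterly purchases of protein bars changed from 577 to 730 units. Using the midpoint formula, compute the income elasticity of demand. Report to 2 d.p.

6.75

ΔQ = 153, ΔI = 3000. Midpoints: Ī = 86,500, Q̄ = 653.5.
ε_I = (ΔQ/ΔI)(Ī/Q̄) = (153/3000)(86500/653.5).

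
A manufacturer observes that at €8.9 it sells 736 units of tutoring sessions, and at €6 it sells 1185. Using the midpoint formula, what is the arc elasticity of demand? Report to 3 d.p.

ΔQ = 1185 − 736 = 449; ΔP = 6 − 8.9 = -2.9.
Midpoints: P̄ = 7.45, Q̄ = 960.5.
ε = (ΔQ/ΔP)(P̄/Q̄) = (449/-2.9)(7.45/960.5).

-1.201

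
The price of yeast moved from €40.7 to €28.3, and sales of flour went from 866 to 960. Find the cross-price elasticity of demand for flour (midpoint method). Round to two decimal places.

ΔQ_x = 960 − 866 = 94; ΔP_y = 28.3 − 40.7 = -12.4.
Midpoints: P̄_y = 34.50, Q̄_x = 913.0.
ε_xy = (ΔQ_x/ΔP_y)(P̄_y/Q̄_x) = (94/-12.4)(34.50/913.0).

-0.29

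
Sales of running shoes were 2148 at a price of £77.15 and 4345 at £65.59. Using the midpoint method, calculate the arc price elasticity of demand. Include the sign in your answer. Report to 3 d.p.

ΔQ = 4345 − 2148 = 2197; ΔP = 65.59 − 77.15 = -11.56.
Midpoints: P̄ = 71.37, Q̄ = 3246.5.
ε = (ΔQ/ΔP)(P̄/Q̄) = (2197/-11.56)(71.37/3246.5).

-4.178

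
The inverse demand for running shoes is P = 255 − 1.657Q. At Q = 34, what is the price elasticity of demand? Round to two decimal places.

-3.53

At Q = 34, P = 255 − 1.657(34) = 198.66.
dP/dQ = −1.657, so dQ/dP = 1/(−1.657) = -0.604.
ε = (dQ/dP)(P/Q) = (-0.604)(198.66/34).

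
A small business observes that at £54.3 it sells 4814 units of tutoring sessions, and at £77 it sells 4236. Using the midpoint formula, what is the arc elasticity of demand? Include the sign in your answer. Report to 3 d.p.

-0.369

ΔQ = 4236 − 4814 = -578; ΔP = 77 − 54.3 = 22.7.
Midpoints: P̄ = 65.65, Q̄ = 4525.0.
ε = (ΔQ/ΔP)(P̄/Q̄) = (-578/22.7)(65.65/4525.0).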